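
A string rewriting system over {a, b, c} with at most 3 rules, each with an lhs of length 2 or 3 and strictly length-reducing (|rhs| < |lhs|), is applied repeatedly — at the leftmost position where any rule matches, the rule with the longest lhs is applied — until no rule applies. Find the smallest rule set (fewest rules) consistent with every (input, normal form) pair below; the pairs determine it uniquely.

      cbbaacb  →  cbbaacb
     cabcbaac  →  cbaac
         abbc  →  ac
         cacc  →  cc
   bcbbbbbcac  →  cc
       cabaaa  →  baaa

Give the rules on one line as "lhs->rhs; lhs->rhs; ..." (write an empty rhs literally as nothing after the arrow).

bc->c; ca->

  | cbbaacb
  | cabcbaac => bcbaac => cbaac
  | abbc => abc => ac
  | cacc => cc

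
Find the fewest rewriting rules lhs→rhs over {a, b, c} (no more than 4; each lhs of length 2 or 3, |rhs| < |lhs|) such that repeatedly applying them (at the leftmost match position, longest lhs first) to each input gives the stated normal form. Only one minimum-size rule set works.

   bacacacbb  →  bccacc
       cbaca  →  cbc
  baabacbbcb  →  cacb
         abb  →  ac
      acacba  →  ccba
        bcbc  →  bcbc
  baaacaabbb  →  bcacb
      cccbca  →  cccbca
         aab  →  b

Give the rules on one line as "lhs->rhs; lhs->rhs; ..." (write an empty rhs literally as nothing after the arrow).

aa->; aca->c; bb->c; bbc->

  | bacacacbb => bccacbb => bccacc
  | cbaca => cbc
  | baabacbbcb => bbacbbcb => cacbbcb => cacb
  | abb => ac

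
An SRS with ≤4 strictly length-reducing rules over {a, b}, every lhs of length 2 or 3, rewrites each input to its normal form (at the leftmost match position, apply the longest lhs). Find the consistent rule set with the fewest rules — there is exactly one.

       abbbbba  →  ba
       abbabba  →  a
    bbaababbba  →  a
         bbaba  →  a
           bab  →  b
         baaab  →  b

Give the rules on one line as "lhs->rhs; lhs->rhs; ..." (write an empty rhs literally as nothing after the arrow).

aa->a; ab->; bb->a

  | abbbbba => bbbba => abba => ba
  | abbabba => babba => bba => aa => a
  | bbaababbba => aaababbba => aababbba => ababbba => abbba => bba => aa => a
  | bbaba => aaba => aba => a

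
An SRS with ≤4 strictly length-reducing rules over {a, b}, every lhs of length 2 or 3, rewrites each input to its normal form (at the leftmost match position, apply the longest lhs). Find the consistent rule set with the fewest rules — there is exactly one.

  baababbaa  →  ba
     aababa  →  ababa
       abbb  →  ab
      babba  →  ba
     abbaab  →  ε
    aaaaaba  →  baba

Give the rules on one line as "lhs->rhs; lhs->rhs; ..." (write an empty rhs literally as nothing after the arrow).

aa->a; aaa->b; bb->

  | baababbaa => bababbaa => babaaa => babb => ba
  | aababa => ababa
  | abbb => ab
  | babba => baa => ba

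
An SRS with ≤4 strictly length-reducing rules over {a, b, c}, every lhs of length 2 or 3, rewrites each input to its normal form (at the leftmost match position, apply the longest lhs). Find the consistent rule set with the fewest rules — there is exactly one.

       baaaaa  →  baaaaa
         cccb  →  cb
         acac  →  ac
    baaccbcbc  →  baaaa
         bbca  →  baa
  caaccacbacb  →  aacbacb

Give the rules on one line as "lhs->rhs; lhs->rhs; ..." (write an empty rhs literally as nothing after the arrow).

  | baaaaa
  | cccb => cb
  | acac => ac
  | baaccbcbc => baabcbc => baaabc => baaaa

bc->a; ca->; cc->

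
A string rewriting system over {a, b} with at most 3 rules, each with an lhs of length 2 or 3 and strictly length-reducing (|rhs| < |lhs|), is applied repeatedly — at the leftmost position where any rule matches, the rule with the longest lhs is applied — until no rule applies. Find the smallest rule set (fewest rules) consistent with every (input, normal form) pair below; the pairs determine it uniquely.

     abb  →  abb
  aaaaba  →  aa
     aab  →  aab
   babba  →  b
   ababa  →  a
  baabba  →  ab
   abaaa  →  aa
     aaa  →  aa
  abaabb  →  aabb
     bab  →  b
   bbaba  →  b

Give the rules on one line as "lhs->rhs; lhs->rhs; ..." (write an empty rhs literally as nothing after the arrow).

aaa->aa; ba->

  | abb
  | aaaaba => aaaba => aaba => aa
  | aab
  | babba => bba => b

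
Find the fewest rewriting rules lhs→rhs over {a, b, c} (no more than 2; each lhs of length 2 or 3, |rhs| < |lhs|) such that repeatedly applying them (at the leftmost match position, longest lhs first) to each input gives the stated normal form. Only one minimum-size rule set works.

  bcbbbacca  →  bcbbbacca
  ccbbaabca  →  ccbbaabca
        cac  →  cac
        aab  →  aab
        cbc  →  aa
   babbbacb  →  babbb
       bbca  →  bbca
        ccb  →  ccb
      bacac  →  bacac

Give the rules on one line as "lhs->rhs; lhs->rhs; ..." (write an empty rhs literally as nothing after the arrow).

  | bcbbbacca
  | ccbbaabca
  | cac
  | aab

acb->; cbc->aa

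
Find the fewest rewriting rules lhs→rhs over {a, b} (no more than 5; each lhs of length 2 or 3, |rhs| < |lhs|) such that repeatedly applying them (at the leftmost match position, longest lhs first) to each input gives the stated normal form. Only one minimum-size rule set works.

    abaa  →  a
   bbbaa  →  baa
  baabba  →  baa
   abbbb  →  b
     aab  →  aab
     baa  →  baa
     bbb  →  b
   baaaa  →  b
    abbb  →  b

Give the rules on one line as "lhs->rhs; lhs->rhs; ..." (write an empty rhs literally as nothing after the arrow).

  | abaa => a
  | bbbaa => bbaa => baa
  | baabba => baa
  | abbbb => bb => b

aaa->ab; aba->; abb->; bb->b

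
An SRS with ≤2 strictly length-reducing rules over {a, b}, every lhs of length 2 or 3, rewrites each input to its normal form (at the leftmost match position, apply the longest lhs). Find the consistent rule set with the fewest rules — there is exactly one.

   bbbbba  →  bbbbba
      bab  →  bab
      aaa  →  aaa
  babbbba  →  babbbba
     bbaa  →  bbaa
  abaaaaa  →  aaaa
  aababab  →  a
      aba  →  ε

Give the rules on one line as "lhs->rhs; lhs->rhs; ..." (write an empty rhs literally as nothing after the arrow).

aab->a; aba->

  | bbbbba
  | bab
  | aaa
  | babbbba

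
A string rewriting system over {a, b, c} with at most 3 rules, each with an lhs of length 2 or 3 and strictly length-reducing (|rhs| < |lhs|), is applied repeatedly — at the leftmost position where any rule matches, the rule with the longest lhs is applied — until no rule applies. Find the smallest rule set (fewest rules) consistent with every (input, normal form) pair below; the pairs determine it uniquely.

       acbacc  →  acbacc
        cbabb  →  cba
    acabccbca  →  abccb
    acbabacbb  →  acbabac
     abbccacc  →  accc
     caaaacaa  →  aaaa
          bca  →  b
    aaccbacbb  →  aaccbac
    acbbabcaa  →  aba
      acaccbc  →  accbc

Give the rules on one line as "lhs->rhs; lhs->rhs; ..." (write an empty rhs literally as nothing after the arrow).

  | acbacc
  | cbabb => cba
  | acabccbca => abccbca => abccb
  | acbabacbb => acbabac

bb->; ca->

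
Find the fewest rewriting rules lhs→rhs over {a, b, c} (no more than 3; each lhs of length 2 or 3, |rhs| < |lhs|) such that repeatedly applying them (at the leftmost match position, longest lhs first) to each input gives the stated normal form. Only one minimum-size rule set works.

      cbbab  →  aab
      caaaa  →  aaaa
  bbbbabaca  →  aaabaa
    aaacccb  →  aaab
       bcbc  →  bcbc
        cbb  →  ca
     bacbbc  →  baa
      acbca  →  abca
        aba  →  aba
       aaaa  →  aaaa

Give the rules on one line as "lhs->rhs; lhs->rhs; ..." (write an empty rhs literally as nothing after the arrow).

  | cbbab => caab => aab
  | caaaa => aaaa
  | bbbbabaca => abbabaca => aaabaca => aaabaa
  | aaacccb => aaaccb => aaacb => aaab

ac->a; bb->a; caa->aa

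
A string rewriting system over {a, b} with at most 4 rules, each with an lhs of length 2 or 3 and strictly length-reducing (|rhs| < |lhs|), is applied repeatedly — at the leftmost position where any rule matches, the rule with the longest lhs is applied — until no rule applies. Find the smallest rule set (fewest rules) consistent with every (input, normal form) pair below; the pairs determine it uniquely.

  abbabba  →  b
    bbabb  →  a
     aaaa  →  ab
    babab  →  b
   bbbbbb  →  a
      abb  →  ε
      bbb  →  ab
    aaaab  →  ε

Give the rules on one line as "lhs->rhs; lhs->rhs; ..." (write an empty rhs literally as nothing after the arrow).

aa->; aaa->ab; ba->b; bb->a

  | abbabba => aaabba => abbba => aaba => ba => b
  | bbabb => aabb => bb => a
  | aaaa => aba => ab
  | babab => bbab => aab => b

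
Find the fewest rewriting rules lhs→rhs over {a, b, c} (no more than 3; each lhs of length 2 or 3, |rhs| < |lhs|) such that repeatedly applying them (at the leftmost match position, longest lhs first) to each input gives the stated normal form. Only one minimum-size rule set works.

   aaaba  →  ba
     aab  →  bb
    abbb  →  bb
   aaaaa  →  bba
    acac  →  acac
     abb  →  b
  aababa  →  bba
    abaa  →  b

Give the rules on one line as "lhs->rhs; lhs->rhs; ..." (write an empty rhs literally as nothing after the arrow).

  | aaaba => baba => ba
  | aab => bb
  | abbb => bb
  | aaaaa => baaa => bba

aa->b; ab->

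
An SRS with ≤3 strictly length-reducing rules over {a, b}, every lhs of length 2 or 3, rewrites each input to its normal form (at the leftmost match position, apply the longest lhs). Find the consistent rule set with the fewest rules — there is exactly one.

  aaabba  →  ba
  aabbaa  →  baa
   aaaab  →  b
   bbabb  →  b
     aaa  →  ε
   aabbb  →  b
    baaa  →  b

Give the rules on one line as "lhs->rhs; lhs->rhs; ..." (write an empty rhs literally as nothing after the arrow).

aaa->; ab->b; bb->b

  | aaabba => bba => ba
  | aabbaa => abbaa => bbaa => baa
  | aaaab => ab => b
  | bbabb => babb => bbb => bb => b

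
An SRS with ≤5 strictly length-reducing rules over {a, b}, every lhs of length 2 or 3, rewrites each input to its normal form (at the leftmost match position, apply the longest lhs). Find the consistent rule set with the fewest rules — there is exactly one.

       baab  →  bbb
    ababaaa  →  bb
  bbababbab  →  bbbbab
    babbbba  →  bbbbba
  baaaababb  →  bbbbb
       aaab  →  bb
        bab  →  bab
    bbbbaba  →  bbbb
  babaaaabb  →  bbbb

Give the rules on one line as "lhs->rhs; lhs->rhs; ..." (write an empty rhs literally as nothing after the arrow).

  | baab => bbb
  | ababaaa => baaa => baa => bb
  | bbababbab => bbbbab
  | babbbba => bbbbba

aa->b; aaa->aa; aba->; abb->bb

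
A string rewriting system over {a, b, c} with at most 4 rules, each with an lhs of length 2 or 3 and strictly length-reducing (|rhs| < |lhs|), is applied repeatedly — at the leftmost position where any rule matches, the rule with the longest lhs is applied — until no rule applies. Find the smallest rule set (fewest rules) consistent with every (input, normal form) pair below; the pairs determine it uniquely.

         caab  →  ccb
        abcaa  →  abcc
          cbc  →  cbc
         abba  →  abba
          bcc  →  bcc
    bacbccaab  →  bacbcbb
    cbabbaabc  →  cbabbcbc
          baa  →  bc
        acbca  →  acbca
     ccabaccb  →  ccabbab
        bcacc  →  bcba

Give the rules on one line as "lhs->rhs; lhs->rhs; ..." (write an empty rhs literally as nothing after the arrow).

aa->c; acc->ba; ccc->cb

  | caab => ccb
  | abcaa => abcc
  | cbc
  | abba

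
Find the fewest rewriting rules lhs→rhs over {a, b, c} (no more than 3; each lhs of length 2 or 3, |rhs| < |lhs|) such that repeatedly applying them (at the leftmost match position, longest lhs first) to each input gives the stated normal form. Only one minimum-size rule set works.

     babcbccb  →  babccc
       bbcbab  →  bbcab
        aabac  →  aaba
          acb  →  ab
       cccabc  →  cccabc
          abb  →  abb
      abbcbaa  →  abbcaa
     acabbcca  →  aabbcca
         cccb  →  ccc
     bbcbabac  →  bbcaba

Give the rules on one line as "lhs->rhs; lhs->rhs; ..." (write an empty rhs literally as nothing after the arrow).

ac->a; cb->c

  | babcbccb => babcccb => babccc
  | bbcbab => bbcab
  | aabac => aaba
  | acb => ab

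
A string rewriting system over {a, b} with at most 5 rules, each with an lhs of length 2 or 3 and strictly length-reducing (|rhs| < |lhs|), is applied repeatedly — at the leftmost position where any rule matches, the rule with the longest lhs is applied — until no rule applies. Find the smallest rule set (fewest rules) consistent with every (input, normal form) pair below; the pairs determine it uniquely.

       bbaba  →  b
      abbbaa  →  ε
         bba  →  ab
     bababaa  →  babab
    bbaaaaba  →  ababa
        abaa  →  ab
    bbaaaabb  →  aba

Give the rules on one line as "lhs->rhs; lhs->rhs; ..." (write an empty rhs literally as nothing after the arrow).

  | bbaba => abba => aab => b
  | abbbaa => aaaa => aa => ε
  | bba => ab
  | bababaa => babab

aa->; bb->; bba->ab; bbb->a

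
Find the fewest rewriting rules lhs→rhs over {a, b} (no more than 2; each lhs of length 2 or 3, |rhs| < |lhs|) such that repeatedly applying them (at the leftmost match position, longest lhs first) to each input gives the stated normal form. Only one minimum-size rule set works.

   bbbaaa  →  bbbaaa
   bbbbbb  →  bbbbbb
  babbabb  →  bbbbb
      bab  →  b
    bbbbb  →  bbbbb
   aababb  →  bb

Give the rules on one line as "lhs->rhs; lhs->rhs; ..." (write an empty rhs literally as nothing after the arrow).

ab->; abb->bb

  | bbbaaa
  | bbbbbb
  | babbabb => bbbabb => bbbbb
  | bab => b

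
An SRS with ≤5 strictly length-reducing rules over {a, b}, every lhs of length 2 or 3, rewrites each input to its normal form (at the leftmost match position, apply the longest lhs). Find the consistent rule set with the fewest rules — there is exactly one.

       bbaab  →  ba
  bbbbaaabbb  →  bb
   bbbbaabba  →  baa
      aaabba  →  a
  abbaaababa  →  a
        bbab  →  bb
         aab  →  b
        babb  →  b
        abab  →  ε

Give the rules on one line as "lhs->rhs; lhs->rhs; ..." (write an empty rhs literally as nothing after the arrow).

  | bbaab => bbb => ba
  | bbbbaaabbb => babaaabbb => baaabbb => babbb => bb
  | bbbbaabba => babaabba => baabba => bbba => baa
  | aaabba => abba => a

aab->b; ab->; abb->; bbb->ba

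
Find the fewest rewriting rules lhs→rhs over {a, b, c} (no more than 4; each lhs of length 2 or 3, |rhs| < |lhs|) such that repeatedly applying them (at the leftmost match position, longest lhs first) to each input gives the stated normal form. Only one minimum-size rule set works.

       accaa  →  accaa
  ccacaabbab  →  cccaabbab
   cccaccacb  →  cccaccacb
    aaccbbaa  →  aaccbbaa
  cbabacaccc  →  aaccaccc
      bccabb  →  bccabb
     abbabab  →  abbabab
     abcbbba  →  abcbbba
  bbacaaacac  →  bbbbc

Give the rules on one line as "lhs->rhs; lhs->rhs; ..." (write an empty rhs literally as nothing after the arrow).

  | accaa
  | ccacaabbab => cccaabbab
  | cccaccacb
  | aaccbbaa

aca->ca; bca->bb; cba->ac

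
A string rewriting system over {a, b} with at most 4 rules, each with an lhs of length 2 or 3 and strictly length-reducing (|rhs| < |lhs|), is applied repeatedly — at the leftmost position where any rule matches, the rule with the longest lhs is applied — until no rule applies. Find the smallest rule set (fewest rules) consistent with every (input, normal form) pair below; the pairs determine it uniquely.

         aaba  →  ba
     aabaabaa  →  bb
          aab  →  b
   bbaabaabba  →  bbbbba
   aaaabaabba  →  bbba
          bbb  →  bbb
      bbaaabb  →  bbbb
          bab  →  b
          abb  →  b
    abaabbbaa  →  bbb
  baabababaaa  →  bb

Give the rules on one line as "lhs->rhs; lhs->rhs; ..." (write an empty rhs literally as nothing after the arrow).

aa->; aaa->aa; ab->

  | aaba => ba
  | aabaabaa => baabaa => bbaa => bb
  | aab => b
  | bbaabaabba => bbbaabba => bbbbba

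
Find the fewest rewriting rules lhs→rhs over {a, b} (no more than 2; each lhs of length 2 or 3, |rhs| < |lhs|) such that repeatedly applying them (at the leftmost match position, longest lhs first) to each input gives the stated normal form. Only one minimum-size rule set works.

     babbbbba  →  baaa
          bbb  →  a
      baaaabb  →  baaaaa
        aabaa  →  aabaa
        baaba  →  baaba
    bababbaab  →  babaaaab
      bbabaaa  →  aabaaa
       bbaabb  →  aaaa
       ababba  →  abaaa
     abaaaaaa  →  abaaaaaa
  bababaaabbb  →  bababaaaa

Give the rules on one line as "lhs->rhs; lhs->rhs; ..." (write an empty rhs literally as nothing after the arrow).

  | babbbbba => babbbba => babbba => babba => baaa
  | bbb => bb => a
  | baaaabb => baaaaa
  | aabaa

bb->a; bbb->bb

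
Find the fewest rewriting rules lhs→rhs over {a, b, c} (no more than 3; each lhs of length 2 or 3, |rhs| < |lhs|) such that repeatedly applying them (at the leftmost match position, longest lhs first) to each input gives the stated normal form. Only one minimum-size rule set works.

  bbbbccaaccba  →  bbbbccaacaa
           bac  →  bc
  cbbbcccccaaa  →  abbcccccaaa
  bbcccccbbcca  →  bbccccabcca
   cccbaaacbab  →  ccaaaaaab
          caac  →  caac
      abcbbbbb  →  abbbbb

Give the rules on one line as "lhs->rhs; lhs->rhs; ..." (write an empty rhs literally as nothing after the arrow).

  | bbbbccaaccba => bbbbccaacaa
  | bac => bc
  | cbbbcccccaaa => abbcccccaaa
  | bbcccccbbcca => bbccccabcca

ba->b; cb->a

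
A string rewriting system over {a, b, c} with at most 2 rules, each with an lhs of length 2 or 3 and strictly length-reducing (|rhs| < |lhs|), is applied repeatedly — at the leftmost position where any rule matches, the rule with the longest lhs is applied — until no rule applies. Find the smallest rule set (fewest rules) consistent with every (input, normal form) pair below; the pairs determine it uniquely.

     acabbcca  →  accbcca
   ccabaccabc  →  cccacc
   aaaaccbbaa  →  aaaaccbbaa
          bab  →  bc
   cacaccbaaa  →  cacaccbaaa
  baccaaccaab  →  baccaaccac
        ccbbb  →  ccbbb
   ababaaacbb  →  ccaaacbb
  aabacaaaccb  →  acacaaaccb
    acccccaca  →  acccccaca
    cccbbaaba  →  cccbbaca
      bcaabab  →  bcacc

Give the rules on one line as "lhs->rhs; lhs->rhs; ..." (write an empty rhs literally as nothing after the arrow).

ab->c; abc->

  | acabbcca => accbcca
  | ccabaccabc => cccaccabc => cccacc
  | aaaaccbbaa
  | bab => bc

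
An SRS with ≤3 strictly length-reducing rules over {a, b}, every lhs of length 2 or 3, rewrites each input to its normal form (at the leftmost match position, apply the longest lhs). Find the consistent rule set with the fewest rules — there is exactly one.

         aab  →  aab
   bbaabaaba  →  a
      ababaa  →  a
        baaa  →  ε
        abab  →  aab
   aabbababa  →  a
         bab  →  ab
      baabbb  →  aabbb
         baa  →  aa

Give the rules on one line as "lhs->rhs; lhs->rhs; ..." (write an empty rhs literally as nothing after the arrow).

aaa->; ba->a; bba->

  | aab
  | bbaabaaba => abaaba => aaaba => ba => a
  | ababaa => aabaa => aaaa => a
  | baaa => aaa => ε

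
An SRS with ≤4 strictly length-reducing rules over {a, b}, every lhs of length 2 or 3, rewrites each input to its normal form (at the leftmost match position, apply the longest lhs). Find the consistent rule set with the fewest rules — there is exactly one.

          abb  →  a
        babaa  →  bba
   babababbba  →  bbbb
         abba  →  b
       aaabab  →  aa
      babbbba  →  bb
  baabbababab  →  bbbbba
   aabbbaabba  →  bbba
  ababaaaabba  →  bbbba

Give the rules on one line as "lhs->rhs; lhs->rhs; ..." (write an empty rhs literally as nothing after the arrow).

ab->a; aba->b; baa->b

  | abb => ab => a
  | babaa => bba
  | babababbba => bbbabbba => bbbabba => bbbaba => bbbb
  | abba => aba => b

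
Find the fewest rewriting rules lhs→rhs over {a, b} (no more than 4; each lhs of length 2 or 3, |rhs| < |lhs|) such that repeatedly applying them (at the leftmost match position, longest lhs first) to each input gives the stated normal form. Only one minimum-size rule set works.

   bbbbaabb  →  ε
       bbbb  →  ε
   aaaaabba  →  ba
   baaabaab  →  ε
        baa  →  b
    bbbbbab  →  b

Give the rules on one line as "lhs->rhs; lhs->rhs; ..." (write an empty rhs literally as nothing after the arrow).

aa->; ab->; bb->

  | bbbbaabb => bbaabb => aabb => bb => ε
  | bbbb => bb => ε
  | aaaaabba => aaabba => abba => ba
  | baaabaab => babaab => baab => bb => ε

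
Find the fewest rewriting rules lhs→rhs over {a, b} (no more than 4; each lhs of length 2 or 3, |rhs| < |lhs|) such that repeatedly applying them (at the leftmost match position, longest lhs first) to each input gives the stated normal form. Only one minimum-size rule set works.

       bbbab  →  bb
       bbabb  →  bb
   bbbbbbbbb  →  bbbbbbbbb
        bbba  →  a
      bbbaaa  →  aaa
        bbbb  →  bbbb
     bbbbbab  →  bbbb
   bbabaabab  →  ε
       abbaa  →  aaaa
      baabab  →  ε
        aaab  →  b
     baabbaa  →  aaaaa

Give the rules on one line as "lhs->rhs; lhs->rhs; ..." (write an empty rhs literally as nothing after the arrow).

ab->b; abb->aa; ba->a; bab->

  | bbbab => bb
  | bbabb => bb
  | bbbbbbbbb
  | bbba => bba => ba => a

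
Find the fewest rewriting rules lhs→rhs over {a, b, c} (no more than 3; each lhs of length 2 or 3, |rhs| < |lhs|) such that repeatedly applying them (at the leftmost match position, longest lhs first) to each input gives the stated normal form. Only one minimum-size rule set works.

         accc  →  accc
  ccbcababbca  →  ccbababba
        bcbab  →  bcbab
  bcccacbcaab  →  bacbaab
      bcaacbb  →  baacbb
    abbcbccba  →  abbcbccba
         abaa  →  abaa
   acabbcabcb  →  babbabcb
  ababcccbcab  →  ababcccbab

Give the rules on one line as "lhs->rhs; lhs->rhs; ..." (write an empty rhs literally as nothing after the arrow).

aca->ba; ca->a

  | accc
  | ccbcababbca => ccbababbca => ccbababba
  | bcbab
  | bcccacbcaab => bccacbcaab => bcacbcaab => bacbcaab => bacbaab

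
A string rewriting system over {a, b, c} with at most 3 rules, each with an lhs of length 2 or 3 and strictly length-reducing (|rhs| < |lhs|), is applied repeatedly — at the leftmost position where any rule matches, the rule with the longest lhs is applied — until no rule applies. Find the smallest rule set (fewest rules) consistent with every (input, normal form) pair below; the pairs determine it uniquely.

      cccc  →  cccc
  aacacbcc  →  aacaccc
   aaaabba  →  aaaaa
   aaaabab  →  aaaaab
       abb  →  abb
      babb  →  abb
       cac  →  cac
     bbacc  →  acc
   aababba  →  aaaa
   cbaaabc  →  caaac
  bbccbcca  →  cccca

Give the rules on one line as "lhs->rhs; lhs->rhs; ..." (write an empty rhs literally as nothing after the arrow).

ba->a; bc->c

  | cccc
  | aacacbcc => aacaccc
  | aaaabba => aaaaba => aaaaa
  | aaaabab => aaaaab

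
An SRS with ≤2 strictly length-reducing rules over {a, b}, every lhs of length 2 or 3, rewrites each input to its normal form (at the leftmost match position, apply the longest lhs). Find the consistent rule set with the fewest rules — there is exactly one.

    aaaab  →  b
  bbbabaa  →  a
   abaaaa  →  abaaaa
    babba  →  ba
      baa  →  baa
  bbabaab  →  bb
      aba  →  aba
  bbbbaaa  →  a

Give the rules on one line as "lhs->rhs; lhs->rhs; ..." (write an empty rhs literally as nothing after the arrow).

  | aaaab => aab => b
  | bbbabaa => bbaa => a
  | abaaaa
  | babba => ba

aab->b; bba->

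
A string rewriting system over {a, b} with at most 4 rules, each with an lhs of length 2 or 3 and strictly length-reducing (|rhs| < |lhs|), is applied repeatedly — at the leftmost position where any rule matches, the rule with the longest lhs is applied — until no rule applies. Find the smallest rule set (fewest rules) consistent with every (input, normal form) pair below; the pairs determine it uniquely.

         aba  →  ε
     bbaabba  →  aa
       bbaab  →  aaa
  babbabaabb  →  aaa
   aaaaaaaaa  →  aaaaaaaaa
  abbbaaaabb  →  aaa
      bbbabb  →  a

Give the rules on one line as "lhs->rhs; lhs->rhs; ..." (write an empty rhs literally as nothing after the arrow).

ab->a; aba->; bb->a

  | aba => ε
  | bbaabba => aaabba => aaaba => aa
  | bbaab => aaab => aaa
  | babbabaabb => bababaabb => bbaabb => aaabb => aaab => aaa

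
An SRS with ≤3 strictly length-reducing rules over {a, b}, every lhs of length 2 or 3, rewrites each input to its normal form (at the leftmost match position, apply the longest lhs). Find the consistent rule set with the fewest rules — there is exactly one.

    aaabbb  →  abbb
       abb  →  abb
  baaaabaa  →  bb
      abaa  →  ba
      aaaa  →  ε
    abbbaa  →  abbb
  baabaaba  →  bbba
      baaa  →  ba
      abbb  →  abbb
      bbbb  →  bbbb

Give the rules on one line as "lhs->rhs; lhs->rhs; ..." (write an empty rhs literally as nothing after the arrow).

  | aaabbb => abbb
  | abb
  | baaaabaa => baabaa => bbaa => bb
  | abaa => ba

aa->; aba->b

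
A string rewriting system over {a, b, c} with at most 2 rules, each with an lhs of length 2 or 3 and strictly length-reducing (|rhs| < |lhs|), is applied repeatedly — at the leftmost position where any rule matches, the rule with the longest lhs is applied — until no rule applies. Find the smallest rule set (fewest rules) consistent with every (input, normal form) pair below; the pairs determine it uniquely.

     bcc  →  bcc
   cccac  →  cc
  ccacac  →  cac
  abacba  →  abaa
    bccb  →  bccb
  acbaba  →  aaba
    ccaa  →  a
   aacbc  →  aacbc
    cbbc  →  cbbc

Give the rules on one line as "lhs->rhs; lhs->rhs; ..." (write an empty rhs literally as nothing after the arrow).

  | bcc
  | cccac => cc
  | ccacac => cac
  | abacba => abaa

cba->a; cca->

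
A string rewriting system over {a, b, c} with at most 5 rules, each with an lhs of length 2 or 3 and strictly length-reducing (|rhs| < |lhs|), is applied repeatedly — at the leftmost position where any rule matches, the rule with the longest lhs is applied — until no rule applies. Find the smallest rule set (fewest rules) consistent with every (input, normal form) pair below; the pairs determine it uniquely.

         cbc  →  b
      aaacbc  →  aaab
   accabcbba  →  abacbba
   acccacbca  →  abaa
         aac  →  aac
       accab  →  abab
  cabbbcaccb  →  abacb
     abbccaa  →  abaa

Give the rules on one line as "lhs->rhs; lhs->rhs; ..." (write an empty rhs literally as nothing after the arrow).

bc->c; ca->a; cac->ba; cc->b

  | cbc => cc => b
  | aaacbc => aaacc => aaab
  | accabcbba => ababcbba => abacbba
  | acccacbca => abcacbca => acacbca => ababca => abaca => abaa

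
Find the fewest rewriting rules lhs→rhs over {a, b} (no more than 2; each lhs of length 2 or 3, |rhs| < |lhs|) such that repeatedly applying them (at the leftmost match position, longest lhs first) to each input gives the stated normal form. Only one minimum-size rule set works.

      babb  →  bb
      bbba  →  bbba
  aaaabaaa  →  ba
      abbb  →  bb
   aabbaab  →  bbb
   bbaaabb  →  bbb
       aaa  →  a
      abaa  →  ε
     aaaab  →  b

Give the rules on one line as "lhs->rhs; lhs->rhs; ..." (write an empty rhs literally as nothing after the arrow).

aa->; ab->

  | babb => bb
  | bbba
  | aaaabaaa => aabaaa => baaa => ba
  | abbb => bb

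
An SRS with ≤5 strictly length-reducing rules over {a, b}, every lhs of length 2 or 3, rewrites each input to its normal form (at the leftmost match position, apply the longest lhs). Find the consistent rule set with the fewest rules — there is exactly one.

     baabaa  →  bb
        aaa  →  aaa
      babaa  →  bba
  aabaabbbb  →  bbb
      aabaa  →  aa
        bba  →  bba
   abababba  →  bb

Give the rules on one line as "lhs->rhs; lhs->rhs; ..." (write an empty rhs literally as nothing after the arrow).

aab->; aba->b; abb->a; baa->b

  | baabaa => bbaa => bb
  | aaa
  | babaa => bba
  | aabaabbbb => aabbbb => bbb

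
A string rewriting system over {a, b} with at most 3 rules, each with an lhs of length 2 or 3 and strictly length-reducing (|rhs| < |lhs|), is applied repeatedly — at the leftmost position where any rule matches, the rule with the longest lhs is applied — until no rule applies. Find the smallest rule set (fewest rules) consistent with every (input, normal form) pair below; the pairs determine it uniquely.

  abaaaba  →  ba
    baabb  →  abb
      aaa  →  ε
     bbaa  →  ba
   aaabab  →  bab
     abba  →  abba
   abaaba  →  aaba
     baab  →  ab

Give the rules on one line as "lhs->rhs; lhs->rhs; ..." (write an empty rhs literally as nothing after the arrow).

aaa->; baa->a

  | abaaaba => aaaba => ba
  | baabb => abb
  | aaa => ε
  | bbaa => ba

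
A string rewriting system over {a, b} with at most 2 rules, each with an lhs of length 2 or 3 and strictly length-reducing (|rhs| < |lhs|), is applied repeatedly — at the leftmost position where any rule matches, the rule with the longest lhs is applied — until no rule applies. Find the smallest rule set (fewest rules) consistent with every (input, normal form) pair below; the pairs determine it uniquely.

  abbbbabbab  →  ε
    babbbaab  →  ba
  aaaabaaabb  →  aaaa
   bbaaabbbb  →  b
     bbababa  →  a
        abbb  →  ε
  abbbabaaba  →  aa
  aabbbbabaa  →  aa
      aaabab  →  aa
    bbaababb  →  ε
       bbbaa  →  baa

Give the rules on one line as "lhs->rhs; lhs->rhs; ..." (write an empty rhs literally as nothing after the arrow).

ab->; bb->

  | abbbbabbab => bbbabbab => babbab => bbab => ab => ε
  | babbbaab => bbbaab => baab => ba
  | aaaabaaabb => aaaaaabb => aaaaab => aaaa
  | bbaaabbbb => aaabbbb => aabbb => abb => b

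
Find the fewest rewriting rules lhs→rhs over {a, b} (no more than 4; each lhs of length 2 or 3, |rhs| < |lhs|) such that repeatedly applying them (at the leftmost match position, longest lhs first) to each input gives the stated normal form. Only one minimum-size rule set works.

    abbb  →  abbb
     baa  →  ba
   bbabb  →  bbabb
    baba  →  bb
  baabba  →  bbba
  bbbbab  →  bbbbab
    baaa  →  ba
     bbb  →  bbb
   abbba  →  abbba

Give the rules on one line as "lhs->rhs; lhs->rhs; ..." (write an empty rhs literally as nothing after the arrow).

aa->a; aab->b; aba->b

  | abbb
  | baa => ba
  | bbabb
  | baba => bb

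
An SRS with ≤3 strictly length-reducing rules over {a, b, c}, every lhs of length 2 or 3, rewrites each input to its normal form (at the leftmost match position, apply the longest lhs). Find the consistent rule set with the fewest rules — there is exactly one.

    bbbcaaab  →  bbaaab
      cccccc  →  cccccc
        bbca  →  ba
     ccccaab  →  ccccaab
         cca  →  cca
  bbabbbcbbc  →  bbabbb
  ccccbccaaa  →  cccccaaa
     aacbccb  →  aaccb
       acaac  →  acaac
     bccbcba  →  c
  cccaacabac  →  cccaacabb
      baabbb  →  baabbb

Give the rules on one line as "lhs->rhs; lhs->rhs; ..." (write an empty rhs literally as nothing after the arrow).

  | bbbcaaab => bbaaab
  | cccccc
  | bbca => ba
  | ccccaab

bac->bb; bc->; cba->c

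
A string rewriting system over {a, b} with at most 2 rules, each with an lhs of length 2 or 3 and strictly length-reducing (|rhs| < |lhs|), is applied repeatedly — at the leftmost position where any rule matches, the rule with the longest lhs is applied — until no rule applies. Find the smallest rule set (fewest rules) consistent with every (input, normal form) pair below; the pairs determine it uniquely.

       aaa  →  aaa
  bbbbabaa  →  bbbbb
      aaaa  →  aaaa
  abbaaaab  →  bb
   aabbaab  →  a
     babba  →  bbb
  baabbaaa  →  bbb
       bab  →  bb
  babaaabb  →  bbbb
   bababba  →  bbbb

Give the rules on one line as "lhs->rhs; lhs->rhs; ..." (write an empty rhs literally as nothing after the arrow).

ab->; ba->b

  | aaa
  | bbbbabaa => bbbbbaa => bbbbba => bbbbb
  | aaaa
  | abbaaaab => baaaab => baaab => baab => bab => bb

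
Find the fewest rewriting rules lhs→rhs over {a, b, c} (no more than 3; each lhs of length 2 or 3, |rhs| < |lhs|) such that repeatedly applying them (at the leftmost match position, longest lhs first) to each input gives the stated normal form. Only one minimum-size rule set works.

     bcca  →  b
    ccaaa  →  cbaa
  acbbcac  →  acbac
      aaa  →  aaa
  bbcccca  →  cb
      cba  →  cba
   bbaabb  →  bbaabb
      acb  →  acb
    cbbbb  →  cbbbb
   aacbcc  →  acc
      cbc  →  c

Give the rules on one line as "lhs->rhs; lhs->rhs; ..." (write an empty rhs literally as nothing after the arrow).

aac->ac; bc->; ca->b

  | bcca => ca => b
  | ccaaa => cbaa
  | acbbcac => acbac
  | aaa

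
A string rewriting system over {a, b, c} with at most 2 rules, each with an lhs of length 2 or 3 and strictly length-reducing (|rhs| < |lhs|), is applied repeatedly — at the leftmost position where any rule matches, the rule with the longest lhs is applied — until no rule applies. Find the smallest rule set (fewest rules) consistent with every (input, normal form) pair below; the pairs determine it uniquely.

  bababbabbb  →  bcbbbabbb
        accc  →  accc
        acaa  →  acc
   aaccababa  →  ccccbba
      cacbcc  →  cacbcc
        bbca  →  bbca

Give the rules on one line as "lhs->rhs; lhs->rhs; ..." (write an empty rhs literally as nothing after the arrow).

aa->c; aba->cb

  | bababbabbb => bcbbbabbb
  | accc
  | acaa => acc
  | aaccababa => cccababa => ccccbba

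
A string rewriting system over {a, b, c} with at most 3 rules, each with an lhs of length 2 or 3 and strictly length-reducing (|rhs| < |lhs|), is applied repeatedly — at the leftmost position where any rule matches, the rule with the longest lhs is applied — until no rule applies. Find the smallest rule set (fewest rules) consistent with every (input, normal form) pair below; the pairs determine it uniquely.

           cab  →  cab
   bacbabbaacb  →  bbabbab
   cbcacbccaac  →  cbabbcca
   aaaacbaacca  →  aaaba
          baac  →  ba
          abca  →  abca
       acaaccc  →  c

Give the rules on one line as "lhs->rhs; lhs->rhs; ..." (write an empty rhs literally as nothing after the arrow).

ac->; cac->ab

  | cab
  | bacbabbaacb => bbabbaacb => bbabbab
  | cbcacbccaac => cbabbccaac => cbabbcca
  | aaaacbaacca => aaabaacca => aaabaca => aaaba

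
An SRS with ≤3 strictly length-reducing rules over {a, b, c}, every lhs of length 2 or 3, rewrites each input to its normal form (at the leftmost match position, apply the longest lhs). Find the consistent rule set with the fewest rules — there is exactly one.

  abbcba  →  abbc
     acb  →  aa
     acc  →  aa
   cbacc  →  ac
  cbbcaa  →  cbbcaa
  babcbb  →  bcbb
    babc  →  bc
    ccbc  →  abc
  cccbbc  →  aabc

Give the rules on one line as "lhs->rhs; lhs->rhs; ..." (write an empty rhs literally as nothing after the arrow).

  | abbcba => abbc
  | acb => aa
  | acc => aa
  | cbacc => ccc => ac

acb->aa; ba->; cc->a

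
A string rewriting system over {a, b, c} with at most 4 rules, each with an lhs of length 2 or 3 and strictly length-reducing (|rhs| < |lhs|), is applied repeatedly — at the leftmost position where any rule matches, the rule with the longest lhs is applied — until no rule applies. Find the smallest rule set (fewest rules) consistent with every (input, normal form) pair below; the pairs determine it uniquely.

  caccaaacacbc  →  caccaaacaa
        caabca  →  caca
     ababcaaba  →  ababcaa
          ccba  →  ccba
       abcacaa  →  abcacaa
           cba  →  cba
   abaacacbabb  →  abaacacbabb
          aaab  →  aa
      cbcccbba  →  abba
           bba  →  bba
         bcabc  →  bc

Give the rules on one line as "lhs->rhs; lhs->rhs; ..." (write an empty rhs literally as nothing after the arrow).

aab->a; cab->; cbb->bb; cbc->a

  | caccaaacacbc => caccaaacaa
  | caabca => caca
  | ababcaaba => ababcaa
  | ccba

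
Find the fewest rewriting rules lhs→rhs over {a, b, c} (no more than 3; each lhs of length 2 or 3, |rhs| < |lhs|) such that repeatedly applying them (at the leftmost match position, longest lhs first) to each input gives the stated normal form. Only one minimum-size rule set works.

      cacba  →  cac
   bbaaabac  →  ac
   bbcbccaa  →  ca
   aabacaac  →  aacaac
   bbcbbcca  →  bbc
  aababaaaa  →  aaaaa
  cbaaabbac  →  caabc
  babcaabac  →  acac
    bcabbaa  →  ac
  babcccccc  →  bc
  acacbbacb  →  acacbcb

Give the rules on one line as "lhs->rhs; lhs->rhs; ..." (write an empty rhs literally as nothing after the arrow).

ba->; bca->ac; cc->c

  | cacba => cac
  | bbaaabac => baabac => abac => ac
  | bbcbccaa => bbcbcaa => bbcaca => bacca => cca => ca
  | aabacaac => aacaac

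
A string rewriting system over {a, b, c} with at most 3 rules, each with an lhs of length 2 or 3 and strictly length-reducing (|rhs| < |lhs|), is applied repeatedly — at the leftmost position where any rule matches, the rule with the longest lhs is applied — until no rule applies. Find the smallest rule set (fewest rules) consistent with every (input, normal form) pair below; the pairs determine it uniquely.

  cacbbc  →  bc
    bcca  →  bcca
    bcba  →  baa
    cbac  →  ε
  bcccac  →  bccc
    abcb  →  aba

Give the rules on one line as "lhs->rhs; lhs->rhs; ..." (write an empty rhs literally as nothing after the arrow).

  | cacbbc => cbbc => bc
  | bcca
  | bcba => baa
  | cbac => ac => ε

ac->; bcb->ba; cb->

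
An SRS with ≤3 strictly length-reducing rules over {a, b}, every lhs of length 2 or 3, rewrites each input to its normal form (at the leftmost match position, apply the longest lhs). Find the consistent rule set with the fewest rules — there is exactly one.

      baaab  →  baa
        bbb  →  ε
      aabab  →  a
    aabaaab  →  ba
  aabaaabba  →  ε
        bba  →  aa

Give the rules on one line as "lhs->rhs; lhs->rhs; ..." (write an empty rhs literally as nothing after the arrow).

ab->; aba->bb; bb->a

  | baaab => baa
  | bbb => ab => ε
  | aabab => abbb => bb => a
  | aabaaab => abbaab => baab => ba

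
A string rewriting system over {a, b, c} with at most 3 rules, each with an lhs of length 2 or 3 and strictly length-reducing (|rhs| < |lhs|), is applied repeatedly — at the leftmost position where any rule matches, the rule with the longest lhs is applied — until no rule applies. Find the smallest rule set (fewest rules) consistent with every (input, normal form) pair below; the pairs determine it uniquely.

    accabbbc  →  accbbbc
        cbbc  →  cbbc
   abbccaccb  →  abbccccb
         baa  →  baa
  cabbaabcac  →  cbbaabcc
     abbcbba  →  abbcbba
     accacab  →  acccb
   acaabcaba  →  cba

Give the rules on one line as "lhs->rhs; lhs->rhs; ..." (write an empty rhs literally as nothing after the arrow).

acb->; ca->c

  | accabbbc => accbbbc
  | cbbc
  | abbccaccb => abbccccb
  | baa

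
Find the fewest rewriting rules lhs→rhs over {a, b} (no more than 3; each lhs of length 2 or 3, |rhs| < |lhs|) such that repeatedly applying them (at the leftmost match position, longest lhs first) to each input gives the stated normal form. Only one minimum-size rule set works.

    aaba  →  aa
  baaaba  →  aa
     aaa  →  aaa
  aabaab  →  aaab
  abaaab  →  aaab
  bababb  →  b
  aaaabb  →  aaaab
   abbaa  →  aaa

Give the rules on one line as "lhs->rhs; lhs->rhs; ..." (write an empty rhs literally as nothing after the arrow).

ba->; bb->b; bba->a

  | aaba => aa
  | baaaba => aaba => aa
  | aaa
  | aabaab => aaab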